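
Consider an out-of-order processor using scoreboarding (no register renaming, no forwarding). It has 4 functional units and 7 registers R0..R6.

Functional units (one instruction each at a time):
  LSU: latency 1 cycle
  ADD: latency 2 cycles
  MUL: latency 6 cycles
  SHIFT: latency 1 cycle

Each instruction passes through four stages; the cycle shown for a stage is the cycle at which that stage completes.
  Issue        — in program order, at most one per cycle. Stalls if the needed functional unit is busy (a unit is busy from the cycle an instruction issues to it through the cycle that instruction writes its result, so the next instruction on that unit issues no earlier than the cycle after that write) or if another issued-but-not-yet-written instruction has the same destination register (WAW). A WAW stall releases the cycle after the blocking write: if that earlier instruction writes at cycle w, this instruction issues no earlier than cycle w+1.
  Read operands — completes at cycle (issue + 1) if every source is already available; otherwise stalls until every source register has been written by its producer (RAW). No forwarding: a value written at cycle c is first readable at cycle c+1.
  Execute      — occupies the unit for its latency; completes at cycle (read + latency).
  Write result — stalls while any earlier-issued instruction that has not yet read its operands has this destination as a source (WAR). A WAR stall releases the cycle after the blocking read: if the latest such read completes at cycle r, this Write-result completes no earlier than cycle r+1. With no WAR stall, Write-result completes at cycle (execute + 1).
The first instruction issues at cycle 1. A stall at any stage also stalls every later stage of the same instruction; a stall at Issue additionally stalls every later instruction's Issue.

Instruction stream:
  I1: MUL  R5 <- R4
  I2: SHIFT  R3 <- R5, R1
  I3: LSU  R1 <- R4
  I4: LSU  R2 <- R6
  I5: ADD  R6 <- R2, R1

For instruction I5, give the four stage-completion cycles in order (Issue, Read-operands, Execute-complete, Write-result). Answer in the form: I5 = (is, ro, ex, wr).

I5 = (13, 16, 18, 19)

[1] I1 issues→MUL
[2] I1 reads; I2 issues→SHIFT
[3] I3 issues→LSU
[4] I3 reads
[5] I3 exec-done
[8] I1 exec-done
[9] I1 writes R5
[10] I2 reads
[11] I2 exec-done; I3 writes R1
[12] I2 writes R3; I4 issues→LSU
[13] I4 reads; I5 issues→ADD
[14] I4 exec-done
[15] I4 writes R2
[16] I5 reads
[18] I5 exec-done
[19] I5 writes R6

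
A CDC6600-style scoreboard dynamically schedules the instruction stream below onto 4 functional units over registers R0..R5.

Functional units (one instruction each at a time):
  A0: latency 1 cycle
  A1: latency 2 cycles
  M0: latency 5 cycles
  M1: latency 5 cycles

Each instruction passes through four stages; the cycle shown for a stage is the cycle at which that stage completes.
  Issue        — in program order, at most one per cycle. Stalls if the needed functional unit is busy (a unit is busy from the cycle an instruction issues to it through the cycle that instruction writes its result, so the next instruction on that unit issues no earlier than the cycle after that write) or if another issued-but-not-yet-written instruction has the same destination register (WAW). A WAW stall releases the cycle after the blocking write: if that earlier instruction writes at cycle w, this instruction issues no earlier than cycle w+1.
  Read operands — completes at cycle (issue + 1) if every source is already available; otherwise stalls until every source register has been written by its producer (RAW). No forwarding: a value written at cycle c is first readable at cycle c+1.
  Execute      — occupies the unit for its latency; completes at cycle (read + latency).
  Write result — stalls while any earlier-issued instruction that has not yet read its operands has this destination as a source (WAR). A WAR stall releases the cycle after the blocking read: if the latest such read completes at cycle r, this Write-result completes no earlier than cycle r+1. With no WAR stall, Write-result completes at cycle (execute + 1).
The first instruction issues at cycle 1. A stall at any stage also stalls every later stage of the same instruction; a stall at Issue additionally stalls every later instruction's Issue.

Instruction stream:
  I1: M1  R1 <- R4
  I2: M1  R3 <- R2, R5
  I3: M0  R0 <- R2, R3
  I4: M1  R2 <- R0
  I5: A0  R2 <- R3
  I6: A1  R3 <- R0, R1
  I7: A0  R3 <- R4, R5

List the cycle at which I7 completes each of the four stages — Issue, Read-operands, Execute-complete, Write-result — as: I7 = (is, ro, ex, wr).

I7 = (37, 38, 39, 40)

1) issue 1, read 2, done 7, write 8
2) issue 9, read 10, done 15, write 16  <struct: M1 busy until I1 writes@8>
3) issue 10, read 17, done 22, write 23  <RAW R3: wait I2 write@16>
4) issue 17, read 24, done 29, write 30  <struct: M1 busy until I2 writes@16 / RAW R0: wait I3 write@23>
5) issue 31, read 32, done 33, write 34  <WAW R2: wait I4 write@30>
6) issue 32, read 33, done 35, write 36
7) issue 37, read 38, done 39, write 40  <WAW R3: wait I6 write@36>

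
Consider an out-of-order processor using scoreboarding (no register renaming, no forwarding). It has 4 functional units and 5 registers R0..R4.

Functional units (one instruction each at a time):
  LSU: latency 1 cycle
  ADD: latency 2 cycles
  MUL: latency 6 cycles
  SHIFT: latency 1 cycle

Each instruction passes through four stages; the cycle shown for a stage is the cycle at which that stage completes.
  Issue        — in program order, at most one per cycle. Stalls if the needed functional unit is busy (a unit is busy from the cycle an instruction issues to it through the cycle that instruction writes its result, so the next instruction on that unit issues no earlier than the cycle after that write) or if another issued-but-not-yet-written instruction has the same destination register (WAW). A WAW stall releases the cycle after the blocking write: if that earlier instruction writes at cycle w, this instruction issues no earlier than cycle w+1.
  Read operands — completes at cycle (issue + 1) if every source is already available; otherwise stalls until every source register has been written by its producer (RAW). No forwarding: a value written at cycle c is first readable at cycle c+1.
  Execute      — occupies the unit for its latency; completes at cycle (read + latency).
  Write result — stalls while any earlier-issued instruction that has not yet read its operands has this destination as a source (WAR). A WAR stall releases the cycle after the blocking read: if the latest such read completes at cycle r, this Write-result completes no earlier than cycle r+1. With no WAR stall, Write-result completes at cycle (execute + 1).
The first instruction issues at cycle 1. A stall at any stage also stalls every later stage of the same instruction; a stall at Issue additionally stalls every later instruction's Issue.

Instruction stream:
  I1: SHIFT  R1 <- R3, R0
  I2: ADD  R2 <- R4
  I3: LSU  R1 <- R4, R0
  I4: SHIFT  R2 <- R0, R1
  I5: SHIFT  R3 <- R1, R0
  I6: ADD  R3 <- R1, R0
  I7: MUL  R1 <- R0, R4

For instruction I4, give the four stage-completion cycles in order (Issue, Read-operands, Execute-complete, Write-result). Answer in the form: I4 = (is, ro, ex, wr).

I4 = (7, 9, 10, 11)

I1 -> (1, 2, 3, 4)
I2 -> (2, 3, 5, 6)
I3 -> (5, 6, 7, 8)  // WAW R1: wait I1 write@4
I4 -> (7, 9, 10, 11)  // WAW R2: wait I2 write@6, RAW R1: wait I3 write@8
I5 -> (12, 13, 14, 15)  // struct: SHIFT busy until I4 writes@11
I6 -> (16, 17, 19, 20)  // WAW R3: wait I5 write@15
I7 -> (17, 18, 24, 25)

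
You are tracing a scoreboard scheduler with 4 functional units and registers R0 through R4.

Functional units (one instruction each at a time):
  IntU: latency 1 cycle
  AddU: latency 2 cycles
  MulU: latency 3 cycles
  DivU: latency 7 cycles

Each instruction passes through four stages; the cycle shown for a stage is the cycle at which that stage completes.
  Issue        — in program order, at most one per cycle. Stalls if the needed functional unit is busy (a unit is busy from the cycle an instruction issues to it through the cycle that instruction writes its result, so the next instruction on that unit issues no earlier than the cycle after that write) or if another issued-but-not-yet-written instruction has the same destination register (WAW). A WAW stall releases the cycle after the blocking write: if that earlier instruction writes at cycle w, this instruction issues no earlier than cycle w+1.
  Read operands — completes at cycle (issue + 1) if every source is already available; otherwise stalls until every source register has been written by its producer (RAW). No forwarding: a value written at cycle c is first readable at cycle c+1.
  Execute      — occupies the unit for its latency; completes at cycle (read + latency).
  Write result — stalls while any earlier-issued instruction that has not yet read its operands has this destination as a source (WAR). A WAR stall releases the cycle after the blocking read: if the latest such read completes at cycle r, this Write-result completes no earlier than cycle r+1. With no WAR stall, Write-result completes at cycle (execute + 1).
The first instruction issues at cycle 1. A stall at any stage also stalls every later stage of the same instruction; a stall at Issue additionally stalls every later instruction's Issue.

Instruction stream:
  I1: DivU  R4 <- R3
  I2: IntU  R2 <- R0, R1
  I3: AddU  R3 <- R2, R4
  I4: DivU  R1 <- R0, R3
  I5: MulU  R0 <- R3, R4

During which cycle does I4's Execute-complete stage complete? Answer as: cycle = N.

  I1 | 1 | 2 | 9 | 10
  I2 | 2 | 3 | 4 | 5
  I3 | 3 | 11 | 13 | 14   RAW R4: wait I1 write@10
  I4 | 11 | 15 | 22 | 23   struct: DivU busy until I1 writes@10 · RAW R3: wait I3 write@14
  I5 | 12 | 15 | 18 | 19   RAW R3: wait I3 write@14

cycle = 22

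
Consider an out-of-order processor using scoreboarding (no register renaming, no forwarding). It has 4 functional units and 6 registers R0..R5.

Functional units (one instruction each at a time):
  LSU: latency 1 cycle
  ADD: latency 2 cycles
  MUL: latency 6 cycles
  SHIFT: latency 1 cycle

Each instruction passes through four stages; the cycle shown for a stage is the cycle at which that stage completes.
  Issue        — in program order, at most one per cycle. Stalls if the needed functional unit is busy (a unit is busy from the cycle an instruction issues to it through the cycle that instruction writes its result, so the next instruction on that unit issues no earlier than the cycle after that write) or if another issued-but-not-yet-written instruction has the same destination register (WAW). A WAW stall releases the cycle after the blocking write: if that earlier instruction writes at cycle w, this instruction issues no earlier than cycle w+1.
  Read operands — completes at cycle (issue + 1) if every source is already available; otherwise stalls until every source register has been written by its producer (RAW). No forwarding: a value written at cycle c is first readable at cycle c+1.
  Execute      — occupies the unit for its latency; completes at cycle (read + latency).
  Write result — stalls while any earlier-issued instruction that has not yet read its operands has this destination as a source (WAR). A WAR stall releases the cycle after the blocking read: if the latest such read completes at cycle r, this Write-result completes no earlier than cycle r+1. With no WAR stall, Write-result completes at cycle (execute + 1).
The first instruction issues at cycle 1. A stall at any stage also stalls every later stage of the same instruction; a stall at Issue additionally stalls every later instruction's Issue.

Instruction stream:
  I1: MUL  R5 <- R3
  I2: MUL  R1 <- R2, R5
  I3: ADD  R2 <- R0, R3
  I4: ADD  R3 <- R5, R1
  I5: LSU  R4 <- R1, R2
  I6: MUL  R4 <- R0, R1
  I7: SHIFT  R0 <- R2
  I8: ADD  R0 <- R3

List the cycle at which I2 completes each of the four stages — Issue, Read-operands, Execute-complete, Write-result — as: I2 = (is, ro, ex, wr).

1) issue 1, read 2, done 8, write 9
2) issue 10, read 11, done 17, write 18  <struct: MUL busy until I1 writes@9>
3) issue 11, read 12, done 14, write 15
4) issue 16, read 19, done 21, write 22  <struct: ADD busy until I3 writes@15 / RAW R1: wait I2 write@18>
5) issue 17, read 19, done 20, write 21  <RAW R1: wait I2 write@18>
6) issue 22, read 23, done 29, write 30  <WAW R4: wait I5 write@21>
7) issue 23, read 24, done 25, write 26
8) issue 27, read 28, done 30, write 31  <WAW R0: wait I7 write@26>

I2 = (10, 11, 17, 18)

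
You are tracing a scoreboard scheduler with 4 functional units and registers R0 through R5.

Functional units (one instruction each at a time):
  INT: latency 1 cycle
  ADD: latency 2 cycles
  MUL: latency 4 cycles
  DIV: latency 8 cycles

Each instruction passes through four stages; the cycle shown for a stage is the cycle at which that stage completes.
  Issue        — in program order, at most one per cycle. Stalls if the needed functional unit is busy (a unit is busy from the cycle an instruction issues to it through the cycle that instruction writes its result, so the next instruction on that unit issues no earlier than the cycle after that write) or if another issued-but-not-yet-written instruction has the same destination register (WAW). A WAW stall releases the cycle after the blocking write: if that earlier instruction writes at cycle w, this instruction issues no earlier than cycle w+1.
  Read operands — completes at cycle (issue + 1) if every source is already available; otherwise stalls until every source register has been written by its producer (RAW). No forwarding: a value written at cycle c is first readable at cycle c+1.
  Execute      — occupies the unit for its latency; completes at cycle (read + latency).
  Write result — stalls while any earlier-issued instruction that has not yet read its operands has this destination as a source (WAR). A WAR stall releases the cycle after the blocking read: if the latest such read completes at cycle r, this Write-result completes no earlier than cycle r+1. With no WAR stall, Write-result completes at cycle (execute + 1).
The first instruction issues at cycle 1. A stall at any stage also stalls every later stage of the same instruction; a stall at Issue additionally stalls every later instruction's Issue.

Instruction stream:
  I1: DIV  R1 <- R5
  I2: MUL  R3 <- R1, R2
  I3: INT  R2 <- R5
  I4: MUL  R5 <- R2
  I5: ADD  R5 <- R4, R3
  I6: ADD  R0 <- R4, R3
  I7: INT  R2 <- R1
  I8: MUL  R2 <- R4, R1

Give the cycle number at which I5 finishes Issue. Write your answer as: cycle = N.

cycle = 25

[I1] 1/2/10/11
[I2] 2/12/16/17  (RAW R1: wait I1 write@11)
[I3] 3/4/5/13  (WAR R2: wait I2 read@12)
[I4] 18/19/23/24  (struct: MUL busy until I2 writes@17)
[I5] 25/26/28/29  (WAW R5: wait I4 write@24)
[I6] 30/31/33/34  (struct: ADD busy until I5 writes@29)
[I7] 31/32/33/34
[I8] 35/36/40/41  (WAW R2: wait I7 write@34)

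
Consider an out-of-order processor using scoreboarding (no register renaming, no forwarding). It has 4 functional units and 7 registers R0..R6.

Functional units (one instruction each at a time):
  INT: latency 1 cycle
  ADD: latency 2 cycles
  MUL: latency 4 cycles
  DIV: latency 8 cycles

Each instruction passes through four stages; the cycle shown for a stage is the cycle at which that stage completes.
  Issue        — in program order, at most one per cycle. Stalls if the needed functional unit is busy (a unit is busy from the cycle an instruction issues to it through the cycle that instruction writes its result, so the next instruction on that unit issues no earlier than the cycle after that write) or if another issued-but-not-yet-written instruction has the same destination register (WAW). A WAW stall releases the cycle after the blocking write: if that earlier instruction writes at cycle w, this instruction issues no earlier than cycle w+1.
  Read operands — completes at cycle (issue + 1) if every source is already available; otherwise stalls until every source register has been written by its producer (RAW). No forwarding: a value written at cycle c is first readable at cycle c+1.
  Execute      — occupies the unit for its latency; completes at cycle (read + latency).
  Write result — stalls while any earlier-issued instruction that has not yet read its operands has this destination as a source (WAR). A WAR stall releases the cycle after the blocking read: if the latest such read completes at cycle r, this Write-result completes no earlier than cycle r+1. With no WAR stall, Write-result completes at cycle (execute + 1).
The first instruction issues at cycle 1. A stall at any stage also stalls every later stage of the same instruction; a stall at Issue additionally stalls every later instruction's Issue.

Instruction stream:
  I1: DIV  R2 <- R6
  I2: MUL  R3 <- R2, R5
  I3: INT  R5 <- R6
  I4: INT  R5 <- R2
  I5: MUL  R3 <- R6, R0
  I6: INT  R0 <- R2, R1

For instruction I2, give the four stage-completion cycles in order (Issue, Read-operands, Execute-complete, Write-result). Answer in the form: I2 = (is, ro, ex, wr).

c1: I1 issues→DIV
c2: I1 reads, I2 issues→MUL
c3: I3 issues→INT
c4: I3 reads
c5: I3 exec-done
c10: I1 exec-done
c11: I1 writes R2
c12: I2 reads
c13: I3 writes R5
c14: I4 issues→INT
c15: I4 reads
c16: I2 exec-done, I4 exec-done
c17: I2 writes R3, I4 writes R5
c18: I5 issues→MUL
c19: I5 reads, I6 issues→INT
c20: I6 reads
c21: I6 exec-done
c22: I6 writes R0
c23: I5 exec-done
c24: I5 writes R3

I2 = (2, 12, 16, 17)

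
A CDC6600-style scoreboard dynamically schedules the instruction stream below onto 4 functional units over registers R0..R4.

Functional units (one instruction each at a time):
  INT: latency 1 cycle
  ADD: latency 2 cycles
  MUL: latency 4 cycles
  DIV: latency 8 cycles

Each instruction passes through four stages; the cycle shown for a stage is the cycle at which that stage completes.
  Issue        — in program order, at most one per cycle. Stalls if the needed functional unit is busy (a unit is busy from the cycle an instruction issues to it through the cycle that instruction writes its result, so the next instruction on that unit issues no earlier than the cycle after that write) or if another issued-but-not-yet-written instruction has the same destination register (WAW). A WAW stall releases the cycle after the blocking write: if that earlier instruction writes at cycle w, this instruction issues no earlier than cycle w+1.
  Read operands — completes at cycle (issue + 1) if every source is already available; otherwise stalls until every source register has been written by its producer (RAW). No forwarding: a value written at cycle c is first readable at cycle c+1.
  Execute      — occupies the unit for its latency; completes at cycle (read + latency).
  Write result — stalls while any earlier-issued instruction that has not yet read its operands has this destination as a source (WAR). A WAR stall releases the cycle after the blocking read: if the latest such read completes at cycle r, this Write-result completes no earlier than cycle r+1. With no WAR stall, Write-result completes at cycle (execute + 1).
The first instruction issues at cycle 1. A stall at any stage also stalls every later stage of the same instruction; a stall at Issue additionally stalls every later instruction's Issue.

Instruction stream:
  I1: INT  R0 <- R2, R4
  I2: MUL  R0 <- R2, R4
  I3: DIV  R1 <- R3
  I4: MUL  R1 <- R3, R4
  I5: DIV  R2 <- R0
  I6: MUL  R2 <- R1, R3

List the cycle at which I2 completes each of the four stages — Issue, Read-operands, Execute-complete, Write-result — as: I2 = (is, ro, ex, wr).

I2 = (5, 6, 10, 11)

1) issue 1, read 2, done 3, write 4
2) issue 5, read 6, done 10, write 11  <WAW R0: wait I1 write@4>
3) issue 6, read 7, done 15, write 16
4) issue 17, read 18, done 22, write 23  <WAW R1: wait I3 write@16>
5) issue 18, read 19, done 27, write 28
6) issue 29, read 30, done 34, write 35  <WAW R2: wait I5 write@28>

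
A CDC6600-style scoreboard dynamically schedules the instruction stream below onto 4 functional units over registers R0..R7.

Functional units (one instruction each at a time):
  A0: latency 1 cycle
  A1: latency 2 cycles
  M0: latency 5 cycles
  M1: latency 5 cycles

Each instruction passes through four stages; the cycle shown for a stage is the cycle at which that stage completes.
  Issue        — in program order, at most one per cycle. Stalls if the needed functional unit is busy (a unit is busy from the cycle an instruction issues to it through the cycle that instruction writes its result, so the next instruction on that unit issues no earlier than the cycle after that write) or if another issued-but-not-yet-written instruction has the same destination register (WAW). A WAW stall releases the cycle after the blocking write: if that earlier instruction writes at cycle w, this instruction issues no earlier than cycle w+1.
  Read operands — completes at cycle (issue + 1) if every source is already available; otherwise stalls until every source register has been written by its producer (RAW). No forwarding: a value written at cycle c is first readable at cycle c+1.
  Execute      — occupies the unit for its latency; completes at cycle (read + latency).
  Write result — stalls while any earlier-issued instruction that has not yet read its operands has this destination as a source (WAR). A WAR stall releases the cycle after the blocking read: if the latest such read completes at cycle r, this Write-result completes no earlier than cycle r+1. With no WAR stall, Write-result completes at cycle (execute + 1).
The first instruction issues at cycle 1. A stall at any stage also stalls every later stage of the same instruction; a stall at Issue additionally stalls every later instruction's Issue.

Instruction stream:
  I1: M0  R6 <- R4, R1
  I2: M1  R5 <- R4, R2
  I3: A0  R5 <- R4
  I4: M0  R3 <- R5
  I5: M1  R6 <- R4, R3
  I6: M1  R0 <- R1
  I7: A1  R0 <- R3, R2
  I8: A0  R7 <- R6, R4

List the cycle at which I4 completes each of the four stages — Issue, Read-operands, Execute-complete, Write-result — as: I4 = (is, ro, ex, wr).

cycle 1: issue I1 (M0)
cycle 2: I1 read-ops · issue I2 (M1)
cycle 3: I2 read-ops
cycle 7: I1 finished on M0
cycle 8: I1→R6 · I2 finished on M1
cycle 9: I2→R5
cycle 10: issue I3 (A0)
cycle 11: I3 read-ops · issue I4 (M0)
cycle 12: I3 finished on A0 · issue I5 (M1)
cycle 13: I3→R5
cycle 14: I4 read-ops
cycle 19: I4 finished on M0
cycle 20: I4→R3
cycle 21: I5 read-ops
cycle 26: I5 finished on M1
cycle 27: I5→R6
cycle 28: issue I6 (M1)
cycle 29: I6 read-ops
cycle 34: I6 finished on M1
cycle 35: I6→R0
cycle 36: issue I7 (A1)
cycle 37: I7 read-ops · issue I8 (A0)
cycle 38: I8 read-ops
cycle 39: I7 finished on A1 · I8 finished on A0
cycle 40: I7→R0 · I8→R7

I4 = (11, 14, 19, 20)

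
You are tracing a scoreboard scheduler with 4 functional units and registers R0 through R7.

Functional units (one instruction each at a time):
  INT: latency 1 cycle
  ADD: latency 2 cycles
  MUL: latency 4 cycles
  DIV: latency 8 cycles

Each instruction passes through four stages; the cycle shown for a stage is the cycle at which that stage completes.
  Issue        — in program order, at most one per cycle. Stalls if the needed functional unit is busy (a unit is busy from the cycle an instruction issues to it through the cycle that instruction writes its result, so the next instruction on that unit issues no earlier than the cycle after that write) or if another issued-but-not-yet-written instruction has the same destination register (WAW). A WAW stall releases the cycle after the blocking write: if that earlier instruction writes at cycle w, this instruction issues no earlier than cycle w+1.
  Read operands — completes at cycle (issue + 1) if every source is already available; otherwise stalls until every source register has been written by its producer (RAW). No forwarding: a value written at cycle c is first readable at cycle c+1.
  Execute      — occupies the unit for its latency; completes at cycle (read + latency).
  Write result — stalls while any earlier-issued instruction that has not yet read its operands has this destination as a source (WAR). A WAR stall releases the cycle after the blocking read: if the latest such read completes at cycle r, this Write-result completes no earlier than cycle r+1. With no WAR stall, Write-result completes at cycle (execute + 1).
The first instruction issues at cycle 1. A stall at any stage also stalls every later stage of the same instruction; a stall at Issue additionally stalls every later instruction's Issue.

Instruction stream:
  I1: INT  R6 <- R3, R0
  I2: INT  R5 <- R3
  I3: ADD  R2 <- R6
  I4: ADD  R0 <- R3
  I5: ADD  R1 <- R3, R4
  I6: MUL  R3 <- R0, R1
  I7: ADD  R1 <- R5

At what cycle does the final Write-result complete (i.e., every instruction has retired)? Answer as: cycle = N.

1) issue 1, read 2, done 3, write 4
2) issue 5, read 6, done 7, write 8  <struct: INT busy until I1 writes@4>
3) issue 6, read 7, done 9, write 10
4) issue 11, read 12, done 14, write 15  <struct: ADD busy until I3 writes@10>
5) issue 16, read 17, done 19, write 20  <struct: ADD busy until I4 writes@15>
6) issue 17, read 21, done 25, write 26  <RAW R1: wait I5 write@20>
7) issue 21, read 22, done 24, write 25  <struct: ADD busy until I5 writes@20>

cycle = 26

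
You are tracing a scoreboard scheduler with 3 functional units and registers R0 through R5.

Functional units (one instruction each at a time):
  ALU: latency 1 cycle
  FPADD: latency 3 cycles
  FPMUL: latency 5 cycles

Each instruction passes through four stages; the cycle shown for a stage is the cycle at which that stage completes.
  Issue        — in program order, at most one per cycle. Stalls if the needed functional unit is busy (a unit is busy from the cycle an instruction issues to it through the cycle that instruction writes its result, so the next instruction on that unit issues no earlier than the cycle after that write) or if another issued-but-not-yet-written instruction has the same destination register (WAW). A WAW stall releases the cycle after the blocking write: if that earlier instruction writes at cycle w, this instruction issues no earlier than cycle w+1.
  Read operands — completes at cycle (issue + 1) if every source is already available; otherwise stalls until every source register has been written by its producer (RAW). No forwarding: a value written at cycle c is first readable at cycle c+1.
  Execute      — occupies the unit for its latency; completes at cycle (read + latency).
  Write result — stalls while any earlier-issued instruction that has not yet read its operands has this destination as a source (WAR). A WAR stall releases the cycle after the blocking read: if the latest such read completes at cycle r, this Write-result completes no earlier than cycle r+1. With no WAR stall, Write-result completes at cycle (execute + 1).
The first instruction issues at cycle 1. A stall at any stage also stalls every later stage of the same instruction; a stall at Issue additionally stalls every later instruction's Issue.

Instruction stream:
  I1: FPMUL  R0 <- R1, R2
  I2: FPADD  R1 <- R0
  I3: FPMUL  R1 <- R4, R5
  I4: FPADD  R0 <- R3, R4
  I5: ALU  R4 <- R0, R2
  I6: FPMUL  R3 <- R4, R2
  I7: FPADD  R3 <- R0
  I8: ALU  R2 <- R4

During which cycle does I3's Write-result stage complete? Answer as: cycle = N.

I1  is:1  ro:2  ex:7  wr:8
I2  is:2  ro:9  ex:12  wr:13  — RAW R0: wait I1 write@8
I3  is:14  ro:15  ex:20  wr:21  — WAW R1: wait I2 write@13
I4  is:15  ro:16  ex:19  wr:20
I5  is:16  ro:21  ex:22  wr:23  — RAW R0: wait I4 write@20
I6  is:22  ro:24  ex:29  wr:30  — struct: FPMUL busy until I3 writes@21, RAW R4: wait I5 write@23
I7  is:31  ro:32  ex:35  wr:36  — WAW R3: wait I6 write@30
I8  is:32  ro:33  ex:34  wr:35

cycle = 21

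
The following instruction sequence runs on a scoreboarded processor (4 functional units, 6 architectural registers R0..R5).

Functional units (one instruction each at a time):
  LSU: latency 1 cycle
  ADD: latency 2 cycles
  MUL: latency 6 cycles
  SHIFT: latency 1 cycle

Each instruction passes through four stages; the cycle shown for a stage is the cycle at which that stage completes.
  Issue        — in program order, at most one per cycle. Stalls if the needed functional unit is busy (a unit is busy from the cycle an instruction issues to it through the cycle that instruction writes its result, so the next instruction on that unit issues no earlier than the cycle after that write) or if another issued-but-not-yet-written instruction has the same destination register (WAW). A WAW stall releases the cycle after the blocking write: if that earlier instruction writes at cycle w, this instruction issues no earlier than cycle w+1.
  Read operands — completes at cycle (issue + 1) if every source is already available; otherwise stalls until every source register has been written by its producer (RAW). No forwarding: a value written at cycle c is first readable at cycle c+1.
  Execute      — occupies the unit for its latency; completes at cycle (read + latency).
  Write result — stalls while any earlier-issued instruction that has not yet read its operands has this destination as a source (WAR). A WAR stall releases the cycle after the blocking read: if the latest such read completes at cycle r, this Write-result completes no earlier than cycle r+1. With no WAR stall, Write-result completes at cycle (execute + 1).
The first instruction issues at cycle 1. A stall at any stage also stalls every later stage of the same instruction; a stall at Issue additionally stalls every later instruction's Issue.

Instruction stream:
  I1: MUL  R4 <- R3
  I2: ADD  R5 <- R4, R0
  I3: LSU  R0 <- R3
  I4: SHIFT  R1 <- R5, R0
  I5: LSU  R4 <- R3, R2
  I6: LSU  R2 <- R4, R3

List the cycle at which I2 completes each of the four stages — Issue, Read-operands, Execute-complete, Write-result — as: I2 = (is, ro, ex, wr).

I2 = (2, 10, 12, 13)

[1] I1 dispatched to MUL
[2] I1 operands ready, I2 dispatched to ADD
[3] I3 dispatched to LSU
[4] I3 operands ready, I4 dispatched to SHIFT
[5] I3 complete
[8] I1 complete
[9] R4←I1
[10] I2 operands ready
[11] R0←I3
[12] I2 complete, I5 dispatched to LSU
[13] R5←I2, I5 operands ready
[14] I4 operands ready, I5 complete
[15] I4 complete, R4←I5
[16] R1←I4, I6 dispatched to LSU
[17] I6 operands ready
[18] I6 complete
[19] R2←I6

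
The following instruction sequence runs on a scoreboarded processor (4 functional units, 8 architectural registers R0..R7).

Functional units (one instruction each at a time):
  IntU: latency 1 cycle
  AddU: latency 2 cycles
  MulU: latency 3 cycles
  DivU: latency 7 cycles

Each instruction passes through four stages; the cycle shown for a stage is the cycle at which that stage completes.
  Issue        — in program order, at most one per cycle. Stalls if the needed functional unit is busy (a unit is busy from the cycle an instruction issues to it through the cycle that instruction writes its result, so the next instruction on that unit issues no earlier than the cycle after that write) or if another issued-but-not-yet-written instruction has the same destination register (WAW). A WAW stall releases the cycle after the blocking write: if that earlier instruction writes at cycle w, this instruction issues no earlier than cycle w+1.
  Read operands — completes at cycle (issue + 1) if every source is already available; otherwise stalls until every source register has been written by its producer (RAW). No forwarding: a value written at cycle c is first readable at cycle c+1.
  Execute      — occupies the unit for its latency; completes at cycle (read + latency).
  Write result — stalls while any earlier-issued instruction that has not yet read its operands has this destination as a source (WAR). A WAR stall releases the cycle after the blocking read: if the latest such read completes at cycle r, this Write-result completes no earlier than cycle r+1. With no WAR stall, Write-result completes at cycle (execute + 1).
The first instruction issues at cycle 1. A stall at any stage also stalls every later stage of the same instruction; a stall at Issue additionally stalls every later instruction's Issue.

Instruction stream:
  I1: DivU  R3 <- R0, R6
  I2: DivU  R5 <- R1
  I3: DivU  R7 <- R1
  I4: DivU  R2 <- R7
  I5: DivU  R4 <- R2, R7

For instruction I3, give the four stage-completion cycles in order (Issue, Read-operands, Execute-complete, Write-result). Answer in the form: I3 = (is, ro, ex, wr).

I3 = (21, 22, 29, 30)

[I1] 1/2/9/10
[I2] 11/12/19/20  (struct: DivU busy until I1 writes@10)
[I3] 21/22/29/30  (struct: DivU busy until I2 writes@20)
[I4] 31/32/39/40  (struct: DivU busy until I3 writes@30)
[I5] 41/42/49/50  (struct: DivU busy until I4 writes@40)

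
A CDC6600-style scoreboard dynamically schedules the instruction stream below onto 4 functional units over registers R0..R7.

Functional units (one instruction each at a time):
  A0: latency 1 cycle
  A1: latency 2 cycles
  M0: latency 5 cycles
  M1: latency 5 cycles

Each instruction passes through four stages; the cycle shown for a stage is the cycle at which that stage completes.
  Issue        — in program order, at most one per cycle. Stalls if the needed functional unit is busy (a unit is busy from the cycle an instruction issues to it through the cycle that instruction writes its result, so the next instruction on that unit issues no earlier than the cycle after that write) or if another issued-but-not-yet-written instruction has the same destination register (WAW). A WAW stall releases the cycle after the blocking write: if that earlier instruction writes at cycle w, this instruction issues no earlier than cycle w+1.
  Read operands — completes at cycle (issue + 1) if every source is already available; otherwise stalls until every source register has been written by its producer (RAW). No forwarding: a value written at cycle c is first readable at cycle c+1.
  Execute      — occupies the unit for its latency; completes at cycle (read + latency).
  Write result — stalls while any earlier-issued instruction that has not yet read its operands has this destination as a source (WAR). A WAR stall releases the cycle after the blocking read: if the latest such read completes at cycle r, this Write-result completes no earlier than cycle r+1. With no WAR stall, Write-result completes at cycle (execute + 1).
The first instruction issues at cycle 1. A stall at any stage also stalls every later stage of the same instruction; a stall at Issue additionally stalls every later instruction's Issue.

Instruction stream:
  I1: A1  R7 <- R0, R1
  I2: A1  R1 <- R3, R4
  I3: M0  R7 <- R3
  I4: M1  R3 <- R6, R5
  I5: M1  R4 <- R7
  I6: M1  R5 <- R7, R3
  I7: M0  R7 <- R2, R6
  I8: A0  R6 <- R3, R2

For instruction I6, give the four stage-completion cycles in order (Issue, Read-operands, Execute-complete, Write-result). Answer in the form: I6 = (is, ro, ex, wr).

1) issue 1, read 2, done 4, write 5
2) issue 6, read 7, done 9, write 10  <struct: A1 busy until I1 writes@5>
3) issue 7, read 8, done 13, write 14
4) issue 8, read 9, done 14, write 15
5) issue 16, read 17, done 22, write 23  <struct: M1 busy until I4 writes@15>
6) issue 24, read 25, done 30, write 31  <struct: M1 busy until I5 writes@23>
7) issue 25, read 26, done 31, write 32
8) issue 26, read 27, done 28, write 29

I6 = (24, 25, 30, 31)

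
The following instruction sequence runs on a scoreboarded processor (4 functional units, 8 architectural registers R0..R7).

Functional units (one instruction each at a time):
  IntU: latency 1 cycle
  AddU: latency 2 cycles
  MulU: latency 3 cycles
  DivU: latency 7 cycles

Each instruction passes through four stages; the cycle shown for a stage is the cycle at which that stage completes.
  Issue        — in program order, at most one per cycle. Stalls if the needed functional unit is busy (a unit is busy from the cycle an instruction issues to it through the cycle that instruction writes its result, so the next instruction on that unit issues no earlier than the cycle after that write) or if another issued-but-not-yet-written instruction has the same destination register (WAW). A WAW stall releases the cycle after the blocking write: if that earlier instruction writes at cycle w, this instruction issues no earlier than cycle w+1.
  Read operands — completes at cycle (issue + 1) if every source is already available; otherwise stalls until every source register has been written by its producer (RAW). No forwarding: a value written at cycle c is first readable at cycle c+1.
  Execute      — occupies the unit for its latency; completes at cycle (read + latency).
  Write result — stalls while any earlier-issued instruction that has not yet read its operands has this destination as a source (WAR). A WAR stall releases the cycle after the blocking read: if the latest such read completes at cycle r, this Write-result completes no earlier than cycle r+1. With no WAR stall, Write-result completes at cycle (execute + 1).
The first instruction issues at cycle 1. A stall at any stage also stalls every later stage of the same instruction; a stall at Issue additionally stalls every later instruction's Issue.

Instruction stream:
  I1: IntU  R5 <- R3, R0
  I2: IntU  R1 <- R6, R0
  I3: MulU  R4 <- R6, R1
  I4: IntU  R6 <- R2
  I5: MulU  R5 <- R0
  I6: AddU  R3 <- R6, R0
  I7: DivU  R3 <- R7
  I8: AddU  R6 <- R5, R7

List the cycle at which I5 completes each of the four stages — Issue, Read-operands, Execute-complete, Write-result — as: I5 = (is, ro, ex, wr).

1) issue 1, read 2, done 3, write 4
2) issue 5, read 6, done 7, write 8  <struct: IntU busy until I1 writes@4>
3) issue 6, read 9, done 12, write 13  <RAW R1: wait I2 write@8>
4) issue 9, read 10, done 11, write 12  <struct: IntU busy until I2 writes@8>
5) issue 14, read 15, done 18, write 19  <struct: MulU busy until I3 writes@13>
6) issue 15, read 16, done 18, write 19
7) issue 20, read 21, done 28, write 29  <WAW R3: wait I6 write@19>
8) issue 21, read 22, done 24, write 25

I5 = (14, 15, 18, 19)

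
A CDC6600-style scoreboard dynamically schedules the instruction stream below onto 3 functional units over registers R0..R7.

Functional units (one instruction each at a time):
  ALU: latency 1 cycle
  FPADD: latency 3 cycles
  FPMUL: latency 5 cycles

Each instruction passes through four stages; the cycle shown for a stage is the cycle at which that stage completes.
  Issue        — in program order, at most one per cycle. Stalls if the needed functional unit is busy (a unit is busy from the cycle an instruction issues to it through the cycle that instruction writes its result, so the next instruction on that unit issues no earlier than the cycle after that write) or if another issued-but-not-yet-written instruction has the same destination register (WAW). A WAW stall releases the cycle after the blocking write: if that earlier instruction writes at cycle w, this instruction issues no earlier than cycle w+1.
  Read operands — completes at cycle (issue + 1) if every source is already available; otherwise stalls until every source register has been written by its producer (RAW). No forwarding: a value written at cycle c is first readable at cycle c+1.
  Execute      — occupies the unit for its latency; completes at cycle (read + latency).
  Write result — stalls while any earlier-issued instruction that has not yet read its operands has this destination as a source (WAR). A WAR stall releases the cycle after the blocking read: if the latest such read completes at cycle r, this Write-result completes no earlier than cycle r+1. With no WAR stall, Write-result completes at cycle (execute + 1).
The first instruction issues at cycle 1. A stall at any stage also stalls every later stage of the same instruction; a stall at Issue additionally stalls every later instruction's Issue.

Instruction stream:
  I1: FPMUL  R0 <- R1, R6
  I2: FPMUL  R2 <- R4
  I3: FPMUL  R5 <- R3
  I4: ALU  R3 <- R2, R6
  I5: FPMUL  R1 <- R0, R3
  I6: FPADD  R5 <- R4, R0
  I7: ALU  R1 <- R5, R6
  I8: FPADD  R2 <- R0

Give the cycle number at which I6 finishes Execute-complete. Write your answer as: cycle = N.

cycle = 30

I1  is:1  ro:2  ex:7  wr:8
I2  is:9  ro:10  ex:15  wr:16  — struct: FPMUL busy until I1 writes@8
I3  is:17  ro:18  ex:23  wr:24  — struct: FPMUL busy until I2 writes@16
I4  is:18  ro:19  ex:20  wr:21
I5  is:25  ro:26  ex:31  wr:32  — struct: FPMUL busy until I3 writes@24
I6  is:26  ro:27  ex:30  wr:31
I7  is:33  ro:34  ex:35  wr:36  — WAW R1: wait I5 write@32
I8  is:34  ro:35  ex:38  wr:39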